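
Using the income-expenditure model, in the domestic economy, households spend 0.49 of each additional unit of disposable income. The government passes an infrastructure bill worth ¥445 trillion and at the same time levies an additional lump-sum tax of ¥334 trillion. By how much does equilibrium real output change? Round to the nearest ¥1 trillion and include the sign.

+¥552 trillion

Expenditure multiplier = 1/(1 − MPC) = 1/(1 − 0.49) = 1/0.51 ≈ 1.961.
ΔG contributes k·ΔG = (+¥445 trillion) / 0.51 ≈ +¥872.5 trillion.
ΔT of +¥334 trillion changes first-round spending by −c·ΔT = −¥163.66 trillion, contributing k·(−c·ΔT) = (−¥163.66 trillion) / 0.51 ≈ −¥320.9 trillion.
Net ΔY = k(ΔG − c·ΔT) = (+¥281.34 trillion) / 0.51 ≈ +¥552 trillion.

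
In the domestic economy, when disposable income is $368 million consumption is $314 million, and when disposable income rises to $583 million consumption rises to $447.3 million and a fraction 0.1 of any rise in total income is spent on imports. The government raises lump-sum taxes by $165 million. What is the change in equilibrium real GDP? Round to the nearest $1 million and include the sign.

−$213 million

MPC = ΔC/ΔYd = (447.3 − 314)/(583 − 368) = 133.3/215 = 0.62.
A lump-sum tax change of +$165 million shifts disposable income by −$165 million; first-round consumption changes by −c × ΔT = −0.62 × (+$165 million) = −$102.3 million.
Expenditure multiplier = 1/(1 − c + m) = 1/(1 − 0.62 + 0.1) = 1/0.48 ≈ 2.083.
The tax multiplier is −c × k ≈ −1.292, so ΔY = k × (−c·ΔT) = (−$102.3 million) / 0.48 ≈ −$213 million.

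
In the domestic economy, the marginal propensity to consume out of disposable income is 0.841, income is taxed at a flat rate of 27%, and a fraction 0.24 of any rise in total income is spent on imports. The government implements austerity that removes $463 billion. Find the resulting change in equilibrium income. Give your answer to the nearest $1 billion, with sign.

Expenditure multiplier = 1/(1 − c(1−t) + m) = 1/(1 − 0.841×0.73 + 0.24) = 1/0.62607 ≈ 1.597.
ΔY = k × ΔG = (−$463 billion) / 0.62607 ≈ −$740 billion.

−$740 billion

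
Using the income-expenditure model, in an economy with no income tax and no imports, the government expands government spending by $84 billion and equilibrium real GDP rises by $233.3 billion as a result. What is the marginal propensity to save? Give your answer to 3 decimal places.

Implied spending multiplier k = ΔY/ΔG = 233.3/84 ≈ 2.7774.
Since k = 1/(1 − MPC), MPC = 1 − 1/k = 1 − ΔG/ΔY = 1 − 84/233.3 ≈ 0.640.
MPS = 1 − MPC = 0.360.

0.360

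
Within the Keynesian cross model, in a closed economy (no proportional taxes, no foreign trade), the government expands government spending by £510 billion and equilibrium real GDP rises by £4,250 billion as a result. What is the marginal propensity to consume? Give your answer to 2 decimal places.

Implied spending multiplier k = ΔY/ΔG = 4,250/510 ≈ 8.3333.
Since k = 1/(1 − MPC), MPC = 1 − 1/k = 1 − ΔG/ΔY = 1 − 510/4,250 = 0.88.

0.88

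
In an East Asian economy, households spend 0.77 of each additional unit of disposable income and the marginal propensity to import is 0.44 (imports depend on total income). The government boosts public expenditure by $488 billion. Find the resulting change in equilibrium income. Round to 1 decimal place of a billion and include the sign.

Expenditure multiplier = 1/(1 − c + m) = 1/(1 − 0.77 + 0.44) = 1/0.67 ≈ 1.493.
ΔY = k × ΔG = (+$488 billion) / 0.67 ≈ +$728.4 billion.

+$728.4 billion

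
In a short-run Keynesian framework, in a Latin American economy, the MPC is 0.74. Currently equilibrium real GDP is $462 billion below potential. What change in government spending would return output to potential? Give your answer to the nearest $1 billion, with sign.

+$120 billion

Spending multiplier = 1/(1 − MPC) = 1/(1 − 0.74) = 1/0.26 ≈ 3.846.
Need ΔY = +$462 billion, so ΔG = ΔY/k = (+$462 billion) × 0.26 ≈ +$120 billion.
The government should increase government spending by $120 billion.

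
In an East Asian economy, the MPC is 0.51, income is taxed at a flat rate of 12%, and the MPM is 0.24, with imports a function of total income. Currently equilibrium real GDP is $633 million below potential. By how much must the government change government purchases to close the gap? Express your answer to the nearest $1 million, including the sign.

+$501 million

Spending multiplier = 1/(1 − c(1−t) + m) = 1/(1 − 0.51×0.88 + 0.24) = 1/0.7912 ≈ 1.264.
Need ΔY = +$633 million, so ΔG = ΔY/k = (+$633 million) × 0.7912 ≈ +$501 million.
The government should increase government purchases by $501 million.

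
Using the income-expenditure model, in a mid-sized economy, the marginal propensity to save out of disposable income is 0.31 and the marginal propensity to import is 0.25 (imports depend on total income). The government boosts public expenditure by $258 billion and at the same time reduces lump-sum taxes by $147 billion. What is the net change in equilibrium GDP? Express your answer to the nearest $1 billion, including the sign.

MPC = 1 − MPS = 1 − 0.31 = 0.69.
Expenditure multiplier = 1/(1 − c + m) = 1/(1 − 0.69 + 0.25) = 1/0.56 ≈ 1.786.
ΔG contributes k·ΔG = (+$258 billion) / 0.56 ≈ +$460.7 billion.
ΔT of −$147 billion changes first-round spending by −c·ΔT = +$101.43 billion, contributing k·(−c·ΔT) = (+$101.43 billion) / 0.56 ≈ +$181.1 billion.
Net ΔY = k(ΔG − c·ΔT) = (+$359.43 billion) / 0.56 ≈ +$642 billion.

+$642 billion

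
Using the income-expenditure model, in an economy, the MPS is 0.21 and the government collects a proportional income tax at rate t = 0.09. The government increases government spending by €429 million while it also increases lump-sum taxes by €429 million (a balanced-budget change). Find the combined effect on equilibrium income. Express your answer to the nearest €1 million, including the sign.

MPC = 1 − MPS = 1 − 0.21 = 0.79.
Expenditure multiplier = 1/(1 − c(1−t)) = 1/(1 − 0.79×0.91) = 1/0.2811 ≈ 3.557.
ΔG contributes k·ΔG = (+€429 million) / 0.2811 ≈ +€1,526.1 million.
ΔT of +€429 million changes first-round spending by −c·ΔT = −€338.91 million, contributing k·(−c·ΔT) = (−€338.91 million) / 0.2811 ≈ −€1,205.7 million.
Net ΔY = k(ΔG − c·ΔT) = (+€90.09 million) / 0.2811 ≈ +€320 million.

+€320 million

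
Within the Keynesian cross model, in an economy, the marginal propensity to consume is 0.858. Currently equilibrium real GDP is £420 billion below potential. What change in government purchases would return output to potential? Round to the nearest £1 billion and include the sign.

+£60 billion

Spending multiplier = 1/(1 − MPC) = 1/(1 − 0.858) = 1/0.142 ≈ 7.042.
Need ΔY = +£420 billion, so ΔG = ΔY/k = (+£420 billion) × 0.142 ≈ +£60 billion.
The government should increase government purchases by £60 billion.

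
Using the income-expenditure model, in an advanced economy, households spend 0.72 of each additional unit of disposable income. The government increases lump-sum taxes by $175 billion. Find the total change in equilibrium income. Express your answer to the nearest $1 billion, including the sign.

−$450 billion

A lump-sum tax change of +$175 billion shifts disposable income by −$175 billion; first-round consumption changes by −c × ΔT = −0.72 × (+$175 billion) = −$126 billion.
Expenditure multiplier = 1/(1 − MPC) = 1/(1 − 0.72) = 1/0.28 ≈ 3.571.
The tax multiplier is −c × k ≈ −2.571, so ΔY = k × (−c·ΔT) = (−$126 billion) / 0.28 = −$450 billion.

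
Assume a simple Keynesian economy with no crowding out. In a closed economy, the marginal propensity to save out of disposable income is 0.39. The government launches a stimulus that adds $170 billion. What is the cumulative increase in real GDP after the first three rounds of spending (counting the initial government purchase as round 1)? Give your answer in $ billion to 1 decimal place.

MPC = 1 − MPS = 1 − 0.39 = 0.61.
Round 1 adds ΔG = $170 billion; each later round is MPC = 0.61 times the previous.
After 3 rounds: 170 + 103.7 + 63.257 = ΔG·(1 − c^3)/(1 − c) = 170 × (1 − 0.226981)/0.39 ≈ $337 billion.

$337.0 billion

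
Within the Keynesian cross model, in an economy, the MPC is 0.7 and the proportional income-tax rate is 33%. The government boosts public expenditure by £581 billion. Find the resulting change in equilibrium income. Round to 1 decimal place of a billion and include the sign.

Spending multiplier = 1/(1 − c(1−t)) = 1/(1 − 0.7×0.67) = 1/0.531 ≈ 1.883.
ΔY = k × ΔG = (+£581 billion) / 0.531 ≈ +£1,094.2 billion.

+£1,094.2 billion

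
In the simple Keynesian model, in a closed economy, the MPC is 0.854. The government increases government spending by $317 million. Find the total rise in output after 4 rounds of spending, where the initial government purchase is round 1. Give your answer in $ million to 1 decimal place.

$1,016.4 million

Round 1 adds ΔG = $317 million; each later round is MPC = 0.854 times the previous.
After 4 rounds: 317 + 270.718 + 231.193172 + 197.438968888 = ΔG·(1 − c^4)/(1 − c) = 317 × (1 − 0.531901827856)/0.146 ≈ $1,016.4 million.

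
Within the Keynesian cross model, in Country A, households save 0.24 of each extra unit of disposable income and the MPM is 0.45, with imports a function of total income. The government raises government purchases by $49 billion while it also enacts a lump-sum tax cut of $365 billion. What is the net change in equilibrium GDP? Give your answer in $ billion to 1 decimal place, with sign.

MPC = 1 − MPS = 1 − 0.24 = 0.76.
Expenditure multiplier = 1/(1 − c + m) = 1/(1 − 0.76 + 0.45) = 1/0.69 ≈ 1.449.
ΔG contributes k·ΔG = (+$49 billion) / 0.69 ≈ +$71 billion.
ΔT of −$365 billion changes first-round spending by −c·ΔT = +$277.4 billion, contributing k·(−c·ΔT) = (+$277.4 billion) / 0.69 ≈ +$402 billion.
Net ΔY = k(ΔG − c·ΔT) = (+$326.4 billion) / 0.69 ≈ +$473 billion.

+$473.0 billion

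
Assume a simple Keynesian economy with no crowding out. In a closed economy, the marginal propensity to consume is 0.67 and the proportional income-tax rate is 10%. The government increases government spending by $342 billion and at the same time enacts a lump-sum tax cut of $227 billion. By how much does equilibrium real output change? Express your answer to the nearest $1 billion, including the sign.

Expenditure multiplier = 1/(1 − c(1−t)) = 1/(1 − 0.67×0.9) = 1/0.397 ≈ 2.519.
ΔG contributes k·ΔG = (+$342 billion) / 0.397 ≈ +$861.5 billion.
ΔT of −$227 billion changes first-round spending by −c·ΔT = +$152.09 billion, contributing k·(−c·ΔT) = (+$152.09 billion) / 0.397 ≈ +$383.1 billion.
Net ΔY = k(ΔG − c·ΔT) = (+$494.09 billion) / 0.397 ≈ +$1,245 billion.

+$1,245 billion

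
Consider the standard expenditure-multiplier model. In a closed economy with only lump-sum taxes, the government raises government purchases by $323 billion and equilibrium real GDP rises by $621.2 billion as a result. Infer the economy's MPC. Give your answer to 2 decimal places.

0.48

Implied spending multiplier k = ΔY/ΔG = 621.2/323 ≈ 1.9232.
Since k = 1/(1 − MPC), MPC = 1 − 1/k = 1 − ΔG/ΔY = 1 − 323/621.2 ≈ 0.48.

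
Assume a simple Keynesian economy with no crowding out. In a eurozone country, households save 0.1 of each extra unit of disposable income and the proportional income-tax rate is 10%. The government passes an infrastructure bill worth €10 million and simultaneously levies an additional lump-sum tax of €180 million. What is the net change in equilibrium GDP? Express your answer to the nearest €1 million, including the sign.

MPC = 1 − MPS = 1 − 0.1 = 0.9.
Expenditure multiplier = 1/(1 − c(1−t)) = 1/(1 − 0.9×0.9) = 1/0.19 ≈ 5.263.
ΔG contributes k·ΔG = (+€10 million) / 0.19 ≈ +€52.6 million.
ΔT of +€180 million changes first-round spending by −c·ΔT = −€162 million, contributing k·(−c·ΔT) = (−€162 million) / 0.19 ≈ −€852.6 million.
Net ΔY = k(ΔG − c·ΔT) = (−€152 million) / 0.19 = −€800 million.

−€800 million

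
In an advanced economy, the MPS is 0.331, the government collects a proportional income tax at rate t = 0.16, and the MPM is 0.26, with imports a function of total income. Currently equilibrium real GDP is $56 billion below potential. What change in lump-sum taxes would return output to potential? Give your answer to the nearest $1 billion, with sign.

MPC = 1 − MPS = 1 − 0.331 = 0.669.
Spending multiplier = 1/(1 − c(1−t) + m) = 1/(1 − 0.669×0.84 + 0.26) = 1/0.69804 ≈ 1.433.
Tax multiplier = −c·k = −0.669/0.69804 ≈ −0.958. Need ΔY = +$56 billion, so ΔT = ΔY/(−c·k) = −(+$56 billion) × 0.69804 / 0.669 ≈ −$58 billion.
The government should cut lump-sum taxes by $58 billion.

−$58 billion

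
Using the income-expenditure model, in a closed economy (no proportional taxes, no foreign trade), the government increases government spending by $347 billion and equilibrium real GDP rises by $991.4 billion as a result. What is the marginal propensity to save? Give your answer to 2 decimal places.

Implied spending multiplier k = ΔY/ΔG = 991.4/347 ≈ 2.8571.
Since k = 1/(1 − MPC), MPC = 1 − 1/k = 1 − ΔG/ΔY = 1 − 347/991.4 ≈ 0.65.
MPS = 1 − MPC = 0.35.

0.35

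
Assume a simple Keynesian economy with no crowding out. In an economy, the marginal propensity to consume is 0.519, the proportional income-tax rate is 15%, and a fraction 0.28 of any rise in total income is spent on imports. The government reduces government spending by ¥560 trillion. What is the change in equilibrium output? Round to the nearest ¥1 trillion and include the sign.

Expenditure multiplier = 1/(1 − c(1−t) + m) = 1/(1 − 0.519×0.85 + 0.28) = 1/0.83885 ≈ 1.192.
ΔY = k × ΔG = (−¥560 trillion) / 0.83885 ≈ −¥668 trillion.

−¥668 trillion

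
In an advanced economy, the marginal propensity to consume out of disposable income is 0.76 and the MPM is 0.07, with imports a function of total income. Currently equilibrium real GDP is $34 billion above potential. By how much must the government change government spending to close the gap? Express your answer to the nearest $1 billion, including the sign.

Spending multiplier = 1/(1 − c + m) = 1/(1 − 0.76 + 0.07) = 1/0.31 ≈ 3.226.
Need ΔY = −$34 billion, so ΔG = ΔY/k = (−$34 billion) × 0.31 ≈ −$11 billion.
The government should cut government spending by $11 billion.

−$11 billion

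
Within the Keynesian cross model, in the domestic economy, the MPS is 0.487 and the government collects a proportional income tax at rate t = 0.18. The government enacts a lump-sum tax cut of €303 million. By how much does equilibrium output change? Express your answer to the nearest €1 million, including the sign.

+€268 million

MPC = 1 − MPS = 1 − 0.487 = 0.513.
A lump-sum tax change of −€303 million shifts disposable income by +€303 million; first-round consumption changes by −c × ΔT = −0.513 × (−€303 million) = +€155.439 million.
Expenditure multiplier = 1/(1 − c(1−t)) = 1/(1 − 0.513×0.82) = 1/0.57934 ≈ 1.726.
The tax multiplier is −c × k ≈ −0.885, so ΔY = k × (−c·ΔT) = (+€155.439 million) / 0.57934 ≈ +€268 million.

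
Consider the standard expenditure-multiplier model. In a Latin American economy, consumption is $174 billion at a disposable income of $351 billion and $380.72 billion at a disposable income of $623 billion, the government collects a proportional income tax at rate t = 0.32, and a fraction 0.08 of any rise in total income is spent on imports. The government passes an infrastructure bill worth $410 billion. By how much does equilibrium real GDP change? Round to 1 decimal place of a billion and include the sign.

MPC = ΔC/ΔYd = (380.72 − 174)/(623 − 351) = 206.72/272 = 0.76.
Spending multiplier = 1/(1 − c(1−t) + m) = 1/(1 − 0.76×0.68 + 0.08) = 1/0.5632 ≈ 1.776.
ΔY = k × ΔG = (+$410 billion) / 0.5632 ≈ +$728 billion.

+$728.0 billion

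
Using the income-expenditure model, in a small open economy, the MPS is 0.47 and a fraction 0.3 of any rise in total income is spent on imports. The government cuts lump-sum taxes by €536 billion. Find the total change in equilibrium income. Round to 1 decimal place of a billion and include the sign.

+€368.9 billion

MPC = 1 − MPS = 1 − 0.47 = 0.53.
A lump-sum tax change of −€536 billion shifts disposable income by +€536 billion; first-round consumption changes by −c × ΔT = −0.53 × (−€536 billion) = +€284.08 billion.
Expenditure multiplier = 1/(1 − c + m) = 1/(1 − 0.53 + 0.3) = 1/0.77 ≈ 1.299.
The tax multiplier is −c × k ≈ −0.688, so ΔY = k × (−c·ΔT) = (+€284.08 billion) / 0.77 ≈ +€368.9 billion.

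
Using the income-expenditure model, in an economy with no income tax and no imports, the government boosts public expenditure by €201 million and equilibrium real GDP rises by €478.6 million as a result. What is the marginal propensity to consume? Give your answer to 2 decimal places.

0.58

Implied spending multiplier k = ΔY/ΔG = 478.6/201 ≈ 2.3811.
Since k = 1/(1 − MPC), MPC = 1 − 1/k = 1 − ΔG/ΔY = 1 − 201/478.6 ≈ 0.58.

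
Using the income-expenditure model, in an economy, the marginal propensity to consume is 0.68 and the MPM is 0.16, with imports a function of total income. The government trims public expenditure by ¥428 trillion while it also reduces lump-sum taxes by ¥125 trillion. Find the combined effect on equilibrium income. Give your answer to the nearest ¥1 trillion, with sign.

Expenditure multiplier = 1/(1 − c + m) = 1/(1 − 0.68 + 0.16) = 1/0.48 ≈ 2.083.
ΔG contributes k·ΔG = (−¥428 trillion) / 0.48 ≈ −¥891.7 trillion.
ΔT of −¥125 trillion changes first-round spending by −c·ΔT = +¥85 trillion, contributing k·(−c·ΔT) = (+¥85 trillion) / 0.48 ≈ +¥177.1 trillion.
Net ΔY = k(ΔG − c·ΔT) = (−¥343 trillion) / 0.48 ≈ −¥715 trillion.

−¥715 trillion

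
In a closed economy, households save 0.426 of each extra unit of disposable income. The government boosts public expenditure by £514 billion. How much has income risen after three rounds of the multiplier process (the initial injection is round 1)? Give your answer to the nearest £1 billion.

MPC = 1 − MPS = 1 − 0.426 = 0.574.
Round 1 adds ΔG = £514 billion; each later round is MPC = 0.574 times the previous.
After 3 rounds: 514 + 295.036 + 169.350664 = ΔG·(1 − c^3)/(1 − c) = 514 × (1 − 0.189119224)/0.426 ≈ £978 billion.

£978 billion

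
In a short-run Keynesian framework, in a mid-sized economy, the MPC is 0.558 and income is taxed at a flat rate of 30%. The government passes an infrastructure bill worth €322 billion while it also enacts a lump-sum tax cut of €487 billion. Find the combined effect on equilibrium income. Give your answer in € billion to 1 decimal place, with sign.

+€974.3 billion

Expenditure multiplier = 1/(1 − c(1−t)) = 1/(1 − 0.558×0.7) = 1/0.6094 ≈ 1.641.
ΔG contributes k·ΔG = (+€322 billion) / 0.6094 ≈ +€528.4 billion.
ΔT of −€487 billion changes first-round spending by −c·ΔT = +€271.746 billion, contributing k·(−c·ΔT) = (+€271.746 billion) / 0.6094 ≈ +€445.9 billion.
Net ΔY = k(ΔG − c·ΔT) = (+€593.746 billion) / 0.6094 ≈ +€974.3 billion.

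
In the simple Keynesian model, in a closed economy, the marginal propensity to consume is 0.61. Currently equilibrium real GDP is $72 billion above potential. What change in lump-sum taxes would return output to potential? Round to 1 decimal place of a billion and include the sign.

+$46.0 billion

Spending multiplier = 1/(1 − MPC) = 1/(1 − 0.61) = 1/0.39 ≈ 2.564.
Tax multiplier = −c·k = −0.61/0.39 ≈ −1.564. Need ΔY = −$72 billion, so ΔT = ΔY/(−c·k) = −(−$72 billion) × 0.39 / 0.61 ≈ +$46 billion.
The government should raise lump-sum taxes by $46 billion.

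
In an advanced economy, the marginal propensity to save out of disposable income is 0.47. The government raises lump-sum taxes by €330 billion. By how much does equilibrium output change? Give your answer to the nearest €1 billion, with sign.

MPC = 1 − MPS = 1 − 0.47 = 0.53.
A lump-sum tax change of +€330 billion shifts disposable income by −€330 billion; first-round consumption changes by −c × ΔT = −0.53 × (+€330 billion) = −€174.9 billion.
Expenditure multiplier = 1/(1 − MPC) = 1/(1 − 0.53) = 1/0.47 ≈ 2.128.
The tax multiplier is −c × k ≈ −1.128, so ΔY = k × (−c·ΔT) = (−€174.9 billion) / 0.47 ≈ −€372 billion.

−€372 billion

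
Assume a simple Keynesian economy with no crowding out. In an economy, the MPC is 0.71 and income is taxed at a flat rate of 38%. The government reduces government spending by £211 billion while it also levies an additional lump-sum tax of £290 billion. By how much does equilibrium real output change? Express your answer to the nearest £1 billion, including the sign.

Expenditure multiplier = 1/(1 − c(1−t)) = 1/(1 − 0.71×0.62) = 1/0.5598 ≈ 1.786.
ΔG contributes k·ΔG = (−£211 billion) / 0.5598 ≈ −£376.9 billion.
ΔT of +£290 billion changes first-round spending by −c·ΔT = −£205.9 billion, contributing k·(−c·ΔT) = (−£205.9 billion) / 0.5598 ≈ −£367.8 billion.
Net ΔY = k(ΔG − c·ΔT) = (−£416.9 billion) / 0.5598 ≈ −£745 billion.

−£745 billion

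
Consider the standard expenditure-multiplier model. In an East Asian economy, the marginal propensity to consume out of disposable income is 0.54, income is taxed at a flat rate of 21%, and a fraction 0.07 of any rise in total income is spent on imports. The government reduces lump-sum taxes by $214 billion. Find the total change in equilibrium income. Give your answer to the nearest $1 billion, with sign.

A lump-sum tax change of −$214 billion shifts disposable income by +$214 billion; first-round consumption changes by −c × ΔT = −0.54 × (−$214 billion) = +$115.56 billion.
Expenditure multiplier = 1/(1 − c(1−t) + m) = 1/(1 − 0.54×0.79 + 0.07) = 1/0.6434 ≈ 1.554.
The tax multiplier is −c × k ≈ −0.839, so ΔY = k × (−c·ΔT) = (+$115.56 billion) / 0.6434 ≈ +$180 billion.

+$180 billion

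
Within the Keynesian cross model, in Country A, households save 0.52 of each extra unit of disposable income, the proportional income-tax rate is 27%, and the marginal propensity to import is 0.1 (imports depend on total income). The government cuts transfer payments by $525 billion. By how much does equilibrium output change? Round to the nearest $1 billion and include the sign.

MPC = 1 − MPS = 1 − 0.52 = 0.48.
The transfer change shifts disposable income by −$525 billion, so first-round consumption changes by c·ΔTR = 0.48 × (−$525 billion) = −$252 billion.
Expenditure multiplier = 1/(1 − c(1−t) + m) = 1/(1 − 0.48×0.73 + 0.1) = 1/0.7496 ≈ 1.334.
The transfer multiplier is c × k ≈ 0.64, so ΔY = k × (c·ΔTR) = (−$252 billion) / 0.7496 ≈ −$336 billion.

−$336 billion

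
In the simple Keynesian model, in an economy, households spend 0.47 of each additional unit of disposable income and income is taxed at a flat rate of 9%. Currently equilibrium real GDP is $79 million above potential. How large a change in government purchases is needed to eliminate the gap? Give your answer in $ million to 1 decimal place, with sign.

Spending multiplier = 1/(1 − c(1−t)) = 1/(1 − 0.47×0.91) = 1/0.5723 ≈ 1.747.
Need ΔY = −$79 million, so ΔG = ΔY/k = (−$79 million) × 0.5723 ≈ −$45.2 million.
The government should cut government purchases by $45.2 million.

−$45.2 million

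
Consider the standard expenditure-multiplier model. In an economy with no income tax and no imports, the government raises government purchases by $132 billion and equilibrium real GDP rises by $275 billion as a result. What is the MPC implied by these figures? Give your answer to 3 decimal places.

0.520

Implied spending multiplier k = ΔY/ΔG = 275/132 ≈ 2.0833.
Since k = 1/(1 − MPC), MPC = 1 − 1/k = 1 − ΔG/ΔY = 1 − 132/275 = 0.520.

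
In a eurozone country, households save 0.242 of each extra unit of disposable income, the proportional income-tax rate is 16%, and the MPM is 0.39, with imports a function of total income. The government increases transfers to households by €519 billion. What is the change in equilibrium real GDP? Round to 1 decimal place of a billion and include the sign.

+€522.3 billion

MPC = 1 − MPS = 1 − 0.242 = 0.758.
The transfer change shifts disposable income by +€519 billion, so first-round consumption changes by c·ΔTR = 0.758 × (+€519 billion) = +€393.402 billion.
Expenditure multiplier = 1/(1 − c(1−t) + m) = 1/(1 − 0.758×0.84 + 0.39) = 1/0.75328 ≈ 1.328.
The transfer multiplier is c × k ≈ 1.006, so ΔY = k × (c·ΔTR) = (+€393.402 billion) / 0.75328 ≈ +€522.3 billion.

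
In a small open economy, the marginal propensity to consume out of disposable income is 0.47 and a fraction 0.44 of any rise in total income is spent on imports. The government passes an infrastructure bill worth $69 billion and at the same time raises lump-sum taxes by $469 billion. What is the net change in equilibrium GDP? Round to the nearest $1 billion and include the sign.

−$156 billion

Expenditure multiplier = 1/(1 − c + m) = 1/(1 − 0.47 + 0.44) = 1/0.97 ≈ 1.031.
ΔG contributes k·ΔG = (+$69 billion) / 0.97 ≈ +$71.1 billion.
ΔT of +$469 billion changes first-round spending by −c·ΔT = −$220.43 billion, contributing k·(−c·ΔT) = (−$220.43 billion) / 0.97 ≈ −$227.2 billion.
Net ΔY = k(ΔG − c·ΔT) = (−$151.43 billion) / 0.97 ≈ −$156 billion.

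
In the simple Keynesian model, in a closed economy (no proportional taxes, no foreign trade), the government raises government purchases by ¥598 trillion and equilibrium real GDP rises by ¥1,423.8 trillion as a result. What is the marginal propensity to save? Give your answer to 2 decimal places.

Implied spending multiplier k = ΔY/ΔG = 1,423.8/598 ≈ 2.3809.
Since k = 1/(1 − MPC), MPC = 1 − 1/k = 1 − ΔG/ΔY = 1 − 598/1,423.8 ≈ 0.58.
MPS = 1 − MPC = 0.42.

0.42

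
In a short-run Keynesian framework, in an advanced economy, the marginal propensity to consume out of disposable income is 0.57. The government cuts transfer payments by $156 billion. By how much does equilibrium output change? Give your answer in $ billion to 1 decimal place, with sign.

The transfer change shifts disposable income by −$156 billion, so first-round consumption changes by c·ΔTR = 0.57 × (−$156 billion) = −$88.92 billion.
Expenditure multiplier = 1/(1 − MPC) = 1/(1 − 0.57) = 1/0.43 ≈ 2.326.
The transfer multiplier is c × k ≈ 1.326, so ΔY = k × (c·ΔTR) = (−$88.92 billion) / 0.43 ≈ −$206.8 billion.

−$206.8 billion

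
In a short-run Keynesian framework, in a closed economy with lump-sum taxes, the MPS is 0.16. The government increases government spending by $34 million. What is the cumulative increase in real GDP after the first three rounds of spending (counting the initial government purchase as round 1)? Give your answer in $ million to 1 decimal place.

MPC = 1 − MPS = 1 − 0.16 = 0.84.
Round 1 adds ΔG = $34 million; each later round is MPC = 0.84 times the previous.
After 3 rounds: 34 + 28.56 + 23.9904 = ΔG·(1 − c^3)/(1 − c) = 34 × (1 − 0.592704)/0.16 ≈ $86.6 million.

$86.6 million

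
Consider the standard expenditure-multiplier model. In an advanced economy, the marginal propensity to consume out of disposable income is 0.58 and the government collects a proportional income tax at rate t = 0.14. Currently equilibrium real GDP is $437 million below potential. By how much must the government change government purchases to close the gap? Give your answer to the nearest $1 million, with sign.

+$219 million

Spending multiplier = 1/(1 − c(1−t)) = 1/(1 − 0.58×0.86) = 1/0.5012 ≈ 1.995.
Need ΔY = +$437 million, so ΔG = ΔY/k = (+$437 million) × 0.5012 ≈ +$219 million.
The government should increase government purchases by $219 million.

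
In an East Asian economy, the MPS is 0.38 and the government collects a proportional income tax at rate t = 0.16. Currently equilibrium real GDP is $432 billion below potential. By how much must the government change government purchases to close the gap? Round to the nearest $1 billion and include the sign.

+$207 billion

MPC = 1 − MPS = 1 − 0.38 = 0.62.
Spending multiplier = 1/(1 − c(1−t)) = 1/(1 − 0.62×0.84) = 1/0.4792 ≈ 2.087.
Need ΔY = +$432 billion, so ΔG = ΔY/k = (+$432 billion) × 0.4792 ≈ +$207 billion.
The government should increase government purchases by $207 billion.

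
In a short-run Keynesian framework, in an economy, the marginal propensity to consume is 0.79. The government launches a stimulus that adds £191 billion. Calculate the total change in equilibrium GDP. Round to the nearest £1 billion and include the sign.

+£910 billion

Government-spending multiplier = 1/(1 − MPC) = 1/(1 − 0.79) = 1/0.21 ≈ 4.762.
ΔY = k × ΔG = (+£191 billion) / 0.21 ≈ +£910 billion.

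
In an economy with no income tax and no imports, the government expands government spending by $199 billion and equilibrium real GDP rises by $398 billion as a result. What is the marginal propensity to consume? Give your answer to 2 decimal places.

Implied spending multiplier k = ΔY/ΔG = 398/199 = 2.
Since k = 1/(1 − MPC), MPC = 1 − 1/k = 1 − ΔG/ΔY = 1 − 199/398 = 0.50.

0.50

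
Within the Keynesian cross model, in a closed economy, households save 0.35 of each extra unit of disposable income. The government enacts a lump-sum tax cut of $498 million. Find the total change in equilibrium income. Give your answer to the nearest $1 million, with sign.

+$925 million

MPC = 1 − MPS = 1 − 0.35 = 0.65.
A lump-sum tax change of −$498 million shifts disposable income by +$498 million; first-round consumption changes by −c × ΔT = −0.65 × (−$498 million) = +$323.7 million.
Expenditure multiplier = 1/(1 − MPC) = 1/(1 − 0.65) = 1/0.35 ≈ 2.857.
The tax multiplier is −c × k ≈ −1.857, so ΔY = k × (−c·ΔT) = (+$323.7 million) / 0.35 ≈ +$925 million.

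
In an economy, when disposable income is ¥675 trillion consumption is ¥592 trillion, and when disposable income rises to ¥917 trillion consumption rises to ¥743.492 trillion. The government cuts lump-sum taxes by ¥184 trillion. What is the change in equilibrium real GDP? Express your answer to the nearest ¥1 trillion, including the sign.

+¥308 trillion

MPC = ΔC/ΔYd = (743.492 − 592)/(917 − 675) = 151.492/242 = 0.626.
A lump-sum tax change of −¥184 trillion shifts disposable income by +¥184 trillion; first-round consumption changes by −c × ΔT = −0.626 × (−¥184 trillion) = +¥115.184 trillion.
Expenditure multiplier = 1/(1 − MPC) = 1/(1 − 0.626) = 1/0.374 ≈ 2.674.
The tax multiplier is −c × k ≈ −1.674, so ΔY = k × (−c·ΔT) = (+¥115.184 trillion) / 0.374 ≈ +¥308 trillion.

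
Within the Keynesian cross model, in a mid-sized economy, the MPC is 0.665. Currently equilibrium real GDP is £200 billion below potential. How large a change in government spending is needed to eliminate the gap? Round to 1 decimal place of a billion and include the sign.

+£67.0 billion

Spending multiplier = 1/(1 − MPC) = 1/(1 − 0.665) = 1/0.335 ≈ 2.985.
Need ΔY = +£200 billion, so ΔG = ΔY/k = (+£200 billion) × 0.335 = +£67 billion.
The government should increase government spending by £67 billion.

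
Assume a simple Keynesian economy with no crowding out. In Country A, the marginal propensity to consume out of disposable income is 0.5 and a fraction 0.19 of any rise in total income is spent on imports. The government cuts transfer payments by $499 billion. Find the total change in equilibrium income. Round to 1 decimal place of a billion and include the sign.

−$361.6 billion

The transfer change shifts disposable income by −$499 billion, so first-round consumption changes by c·ΔTR = 0.5 × (−$499 billion) = −$249.5 billion.
Expenditure multiplier = 1/(1 − c + m) = 1/(1 − 0.5 + 0.19) = 1/0.69 ≈ 1.449.
The transfer multiplier is c × k ≈ 0.725, so ΔY = k × (c·ΔTR) = (−$249.5 billion) / 0.69 ≈ −$361.6 billion.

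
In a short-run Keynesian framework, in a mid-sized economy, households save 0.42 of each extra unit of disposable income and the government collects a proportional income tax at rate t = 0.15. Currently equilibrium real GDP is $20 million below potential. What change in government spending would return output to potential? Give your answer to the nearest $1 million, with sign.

+$10 million

MPC = 1 − MPS = 1 − 0.42 = 0.58.
Spending multiplier = 1/(1 − c(1−t)) = 1/(1 − 0.58×0.85) = 1/0.507 ≈ 1.972.
Need ΔY = +$20 million, so ΔG = ΔY/k = (+$20 million) × 0.507 ≈ +$10 million.
The government should increase government spending by $10 million.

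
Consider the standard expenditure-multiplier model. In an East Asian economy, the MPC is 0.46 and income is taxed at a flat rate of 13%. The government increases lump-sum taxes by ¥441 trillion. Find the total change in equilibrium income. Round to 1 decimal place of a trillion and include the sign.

A lump-sum tax change of +¥441 trillion shifts disposable income by −¥441 trillion; first-round consumption changes by −c × ΔT = −0.46 × (+¥441 trillion) = −¥202.86 trillion.
Expenditure multiplier = 1/(1 − c(1−t)) = 1/(1 − 0.46×0.87) = 1/0.5998 ≈ 1.667.
The tax multiplier is −c × k ≈ −0.767, so ΔY = k × (−c·ΔT) = (−¥202.86 trillion) / 0.5998 ≈ −¥338.2 trillion.

−¥338.2 trillion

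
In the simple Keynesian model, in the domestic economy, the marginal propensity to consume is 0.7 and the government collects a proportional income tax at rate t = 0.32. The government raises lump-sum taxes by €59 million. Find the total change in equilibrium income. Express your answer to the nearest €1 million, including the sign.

−€79 million

A lump-sum tax change of +€59 million shifts disposable income by −€59 million; first-round consumption changes by −c × ΔT = −0.7 × (+€59 million) = −€41.3 million.
Expenditure multiplier = 1/(1 − c(1−t)) = 1/(1 − 0.7×0.68) = 1/0.524 ≈ 1.908.
The tax multiplier is −c × k ≈ −1.336, so ΔY = k × (−c·ΔT) = (−€41.3 million) / 0.524 ≈ −€79 million.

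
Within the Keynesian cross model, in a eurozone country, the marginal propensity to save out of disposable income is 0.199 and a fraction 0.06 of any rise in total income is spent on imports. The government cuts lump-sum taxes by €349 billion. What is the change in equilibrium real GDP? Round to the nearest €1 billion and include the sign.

+€1,079 billion

MPC = 1 − MPS = 1 − 0.199 = 0.801.
A lump-sum tax change of −€349 billion shifts disposable income by +€349 billion; first-round consumption changes by −c × ΔT = −0.801 × (−€349 billion) = +€279.549 billion.
Expenditure multiplier = 1/(1 − c + m) = 1/(1 − 0.801 + 0.06) = 1/0.259 ≈ 3.861.
The tax multiplier is −c × k ≈ −3.093, so ΔY = k × (−c·ΔT) = (+€279.549 billion) / 0.259 ≈ +€1,079 billion.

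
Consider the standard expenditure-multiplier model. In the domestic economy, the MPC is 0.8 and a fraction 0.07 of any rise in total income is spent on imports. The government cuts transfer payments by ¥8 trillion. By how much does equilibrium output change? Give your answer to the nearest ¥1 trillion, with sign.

The transfer change shifts disposable income by −¥8 trillion, so first-round consumption changes by c·ΔTR = 0.8 × (−¥8 trillion) = −¥6.4 trillion.
Expenditure multiplier = 1/(1 − c + m) = 1/(1 − 0.8 + 0.07) = 1/0.27 ≈ 3.704.
The transfer multiplier is c × k ≈ 2.963, so ΔY = k × (c·ΔTR) = (−¥6.4 trillion) / 0.27 ≈ −¥24 trillion.

−¥24 trillion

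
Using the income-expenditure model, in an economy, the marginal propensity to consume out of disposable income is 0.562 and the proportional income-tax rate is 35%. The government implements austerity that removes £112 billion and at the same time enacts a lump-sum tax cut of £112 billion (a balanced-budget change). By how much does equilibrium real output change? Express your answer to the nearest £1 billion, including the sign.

−£77 billion

Expenditure multiplier = 1/(1 − c(1−t)) = 1/(1 − 0.562×0.65) = 1/0.6347 ≈ 1.576.
ΔG contributes k·ΔG = (−£112 billion) / 0.6347 ≈ −£176.5 billion.
ΔT of −£112 billion changes first-round spending by −c·ΔT = +£62.944 billion, contributing k·(−c·ΔT) = (+£62.944 billion) / 0.6347 ≈ +£99.2 billion.
Net ΔY = k(ΔG − c·ΔT) = (−£49.056 billion) / 0.6347 ≈ −£77 billion.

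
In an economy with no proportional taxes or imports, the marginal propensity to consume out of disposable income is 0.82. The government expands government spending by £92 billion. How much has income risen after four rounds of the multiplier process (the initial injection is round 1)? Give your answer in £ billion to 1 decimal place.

£280.0 billion

Round 1 adds ΔG = £92 billion; each later round is MPC = 0.82 times the previous.
After 4 rounds: 92 + 75.44 + 61.8608 + 50.725856 = ΔG·(1 − c^4)/(1 − c) = 92 × (1 − 0.45212176)/0.18 ≈ £280 billion.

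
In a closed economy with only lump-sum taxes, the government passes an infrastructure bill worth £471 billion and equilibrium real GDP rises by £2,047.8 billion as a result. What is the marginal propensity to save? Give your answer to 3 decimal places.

0.230

Implied spending multiplier k = ΔY/ΔG = 2,047.8/471 ≈ 4.3478.
Since k = 1/(1 − MPC), MPC = 1 − 1/k = 1 − ΔG/ΔY = 1 − 471/2,047.8 ≈ 0.770.
MPS = 1 − MPC = 0.230.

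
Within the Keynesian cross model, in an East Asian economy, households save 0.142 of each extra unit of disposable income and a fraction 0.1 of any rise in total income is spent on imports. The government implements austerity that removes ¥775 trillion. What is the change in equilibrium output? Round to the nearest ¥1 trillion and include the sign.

MPC = 1 − MPS = 1 − 0.142 = 0.858.
Government-spending multiplier = 1/(1 − c + m) = 1/(1 − 0.858 + 0.1) = 1/0.242 ≈ 4.132.
ΔY = k × ΔG = (−¥775 trillion) / 0.242 ≈ −¥3,202 trillion.

−¥3,202 trillion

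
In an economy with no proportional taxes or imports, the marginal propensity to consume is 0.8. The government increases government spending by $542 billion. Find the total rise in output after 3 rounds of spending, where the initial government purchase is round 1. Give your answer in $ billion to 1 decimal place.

$1,322.5 billion

Round 1 adds ΔG = $542 billion; each later round is MPC = 0.8 times the previous.
After 3 rounds: 542 + 433.6 + 346.88 = ΔG·(1 − c^3)/(1 − c) = 542 × (1 − 0.512)/0.2 ≈ $1,322.5 billion.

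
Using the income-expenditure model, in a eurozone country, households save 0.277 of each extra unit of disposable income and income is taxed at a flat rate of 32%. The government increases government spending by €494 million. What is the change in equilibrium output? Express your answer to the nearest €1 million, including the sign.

+€972 million

MPC = 1 − MPS = 1 − 0.277 = 0.723.
Expenditure multiplier = 1/(1 − c(1−t)) = 1/(1 − 0.723×0.68) = 1/0.50836 ≈ 1.967.
ΔY = k × ΔG = (+€494 million) / 0.50836 ≈ +€972 million.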